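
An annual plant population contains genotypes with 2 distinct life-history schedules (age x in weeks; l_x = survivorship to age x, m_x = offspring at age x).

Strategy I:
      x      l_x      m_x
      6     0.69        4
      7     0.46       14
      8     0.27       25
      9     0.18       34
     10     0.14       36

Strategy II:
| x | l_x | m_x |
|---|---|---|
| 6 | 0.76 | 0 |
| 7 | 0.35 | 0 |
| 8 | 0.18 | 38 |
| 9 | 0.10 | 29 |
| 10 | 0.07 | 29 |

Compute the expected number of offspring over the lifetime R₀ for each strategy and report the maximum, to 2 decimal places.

27.11

Strategy I: R₀ = 0.69×4 + 0.46×14 + 0.27×25 + 0.18×34 + 0.14×36 = 27.1100
Strategy II: R₀ = 0.76×0 + 0.35×0 + 0.18×38 + 0.10×29 + 0.07×29 = 11.7700
Highest R₀: strategy I with 27.1100.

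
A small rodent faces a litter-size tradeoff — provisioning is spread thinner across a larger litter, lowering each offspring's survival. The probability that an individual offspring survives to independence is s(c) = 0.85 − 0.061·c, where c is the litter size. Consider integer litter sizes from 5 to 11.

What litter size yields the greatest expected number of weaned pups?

7

Expected weaned pups = c × s(c):
  c=5: 5 × 0.545 = 2.725
  c=6: 6 × 0.484 = 2.904
  c=7: 7 × 0.423 = 2.961
  c=8: 8 × 0.362 = 2.896
  c=9: 9 × 0.301 = 2.709
  c=10: 10 × 0.240 = 2.400
  c=11: 11 × 0.179 = 1.969
Maximum at c = 7 (2.961 weaned pups).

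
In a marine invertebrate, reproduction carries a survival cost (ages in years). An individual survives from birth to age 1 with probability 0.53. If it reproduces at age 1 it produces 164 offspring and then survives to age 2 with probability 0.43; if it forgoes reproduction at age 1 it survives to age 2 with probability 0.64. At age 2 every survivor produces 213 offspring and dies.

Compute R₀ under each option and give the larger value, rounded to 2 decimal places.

135.46

breed at age 1: R₀ = 0.53 × (164 + 0.43 × 213) = 0.53 × 255.5900 = 135.4627
delay to age 2: R₀ = 0.53 × (0.64 × 213) = 0.53 × 136.3200 = 72.2496
Higher: breed at age 1 (135.4627).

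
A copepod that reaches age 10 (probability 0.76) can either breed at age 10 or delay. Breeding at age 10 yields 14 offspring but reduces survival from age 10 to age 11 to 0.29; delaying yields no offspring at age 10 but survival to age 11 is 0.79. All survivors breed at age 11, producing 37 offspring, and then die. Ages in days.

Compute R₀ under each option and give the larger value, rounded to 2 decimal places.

22.21

breed at age 10: R₀ = 0.76 × (14 + 0.29 × 37) = 0.76 × 24.7300 = 18.7948
delay to age 11: R₀ = 0.76 × (0.79 × 37) = 0.76 × 29.2300 = 22.2148
Higher: delay to age 11 (22.2148).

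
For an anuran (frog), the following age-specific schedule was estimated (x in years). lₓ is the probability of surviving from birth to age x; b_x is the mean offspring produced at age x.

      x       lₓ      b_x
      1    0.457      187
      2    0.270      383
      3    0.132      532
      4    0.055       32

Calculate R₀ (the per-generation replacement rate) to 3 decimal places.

260.853

R₀ = Σ lₓ b_x:
  age 1: 0.457 × 187 = 85.4590
  age 2: 0.270 × 383 = 103.4100
  age 3: 0.132 × 532 = 70.2240
  age 4: 0.055 × 32 = 1.7600
R₀ = 85.4590 + 103.4100 + 70.2240 + 1.7600 = 260.8530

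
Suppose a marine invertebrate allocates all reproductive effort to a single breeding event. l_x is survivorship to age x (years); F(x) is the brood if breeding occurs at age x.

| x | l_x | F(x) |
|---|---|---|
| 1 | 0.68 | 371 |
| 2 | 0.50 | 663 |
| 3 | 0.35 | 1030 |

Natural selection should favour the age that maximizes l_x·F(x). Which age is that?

3

Expected offspring if breeding at age x = l_x × F(x):
  age 1: 0.68 × 371 = 252.280
  age 2: 0.50 × 663 = 331.500
  age 3: 0.35 × 1030 = 360.500
Maximum at age 3 (360.500).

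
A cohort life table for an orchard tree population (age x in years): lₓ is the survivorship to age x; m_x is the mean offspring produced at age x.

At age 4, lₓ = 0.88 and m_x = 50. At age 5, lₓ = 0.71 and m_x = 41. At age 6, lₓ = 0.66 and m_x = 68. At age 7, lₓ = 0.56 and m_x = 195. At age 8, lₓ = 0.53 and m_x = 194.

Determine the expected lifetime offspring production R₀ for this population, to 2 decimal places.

R₀ = Σ lₓ m_x:
  age 4: 0.88 × 50 = 44.0000
  age 5: 0.71 × 41 = 29.1100
  age 6: 0.66 × 68 = 44.8800
  age 7: 0.56 × 195 = 109.2000
  age 8: 0.53 × 194 = 102.8200
R₀ = 44.0000 + 29.1100 + 44.8800 + 109.2000 + 102.8200 = 330.0100

330.01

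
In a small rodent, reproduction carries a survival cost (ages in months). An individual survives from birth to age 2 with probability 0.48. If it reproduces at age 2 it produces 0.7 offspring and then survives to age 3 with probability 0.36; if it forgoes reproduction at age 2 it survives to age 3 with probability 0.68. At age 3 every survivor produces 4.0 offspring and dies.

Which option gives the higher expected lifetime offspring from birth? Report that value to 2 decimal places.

breed at age 2: R₀ = 0.48 × (0.7 + 0.36 × 4.0) = 0.48 × 2.1400 = 1.0272
delay to age 3: R₀ = 0.48 × (0.68 × 4.0) = 0.48 × 2.7200 = 1.3056
Higher: delay to age 3 (1.3056).

1.31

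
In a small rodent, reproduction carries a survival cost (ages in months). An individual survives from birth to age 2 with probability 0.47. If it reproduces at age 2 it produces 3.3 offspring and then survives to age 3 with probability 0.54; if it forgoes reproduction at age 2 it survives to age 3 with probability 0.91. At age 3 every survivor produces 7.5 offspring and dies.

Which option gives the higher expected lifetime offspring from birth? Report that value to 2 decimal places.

breed at age 2: R₀ = 0.47 × (3.3 + 0.54 × 7.5) = 0.47 × 7.3500 = 3.4545
delay to age 3: R₀ = 0.47 × (0.91 × 7.5) = 0.47 × 6.8250 = 3.2077
Higher: breed at age 2 (3.4545).

3.45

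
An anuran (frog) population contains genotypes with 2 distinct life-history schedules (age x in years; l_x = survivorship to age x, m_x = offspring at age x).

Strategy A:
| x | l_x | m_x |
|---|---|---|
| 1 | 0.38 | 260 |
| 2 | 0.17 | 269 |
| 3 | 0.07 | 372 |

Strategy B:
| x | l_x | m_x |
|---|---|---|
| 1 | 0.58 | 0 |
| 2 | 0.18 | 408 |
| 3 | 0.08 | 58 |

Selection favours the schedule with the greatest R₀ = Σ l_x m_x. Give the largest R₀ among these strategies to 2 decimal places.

Strategy A: R₀ = 0.38×260 + 0.17×269 + 0.07×372 = 170.5700
Strategy B: R₀ = 0.58×0 + 0.18×408 + 0.08×58 = 78.0800
Highest R₀: strategy A with 170.5700.

170.57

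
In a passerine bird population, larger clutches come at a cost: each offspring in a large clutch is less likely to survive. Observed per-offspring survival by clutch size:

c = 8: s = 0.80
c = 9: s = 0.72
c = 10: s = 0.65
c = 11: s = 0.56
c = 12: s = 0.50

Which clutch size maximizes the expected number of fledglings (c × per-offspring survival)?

Expected fledglings = c × s(c):
  c=8: 8 × 0.80 = 6.400
  c=9: 9 × 0.72 = 6.480
  c=10: 10 × 0.65 = 6.500
  c=11: 11 × 0.56 = 6.160
  c=12: 12 × 0.50 = 6.000
Maximum at c = 10 (6.500 fledglings).

10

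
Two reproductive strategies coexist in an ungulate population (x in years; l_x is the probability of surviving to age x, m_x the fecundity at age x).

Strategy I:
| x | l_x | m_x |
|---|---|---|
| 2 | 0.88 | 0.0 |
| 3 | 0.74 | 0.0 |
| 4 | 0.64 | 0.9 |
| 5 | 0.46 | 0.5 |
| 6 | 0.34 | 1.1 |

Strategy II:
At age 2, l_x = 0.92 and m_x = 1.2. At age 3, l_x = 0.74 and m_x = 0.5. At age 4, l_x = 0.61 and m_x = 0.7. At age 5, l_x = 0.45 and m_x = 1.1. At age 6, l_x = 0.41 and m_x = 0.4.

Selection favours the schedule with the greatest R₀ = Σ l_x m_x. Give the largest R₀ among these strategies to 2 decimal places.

Strategy I: R₀ = 0.88×0.0 + 0.74×0.0 + 0.64×0.9 + 0.46×0.5 + 0.34×1.1 = 1.1800
Strategy II: R₀ = 0.92×1.2 + 0.74×0.5 + 0.61×0.7 + 0.45×1.1 + 0.41×0.4 = 2.5600
Highest R₀: strategy II with 2.5600.

2.56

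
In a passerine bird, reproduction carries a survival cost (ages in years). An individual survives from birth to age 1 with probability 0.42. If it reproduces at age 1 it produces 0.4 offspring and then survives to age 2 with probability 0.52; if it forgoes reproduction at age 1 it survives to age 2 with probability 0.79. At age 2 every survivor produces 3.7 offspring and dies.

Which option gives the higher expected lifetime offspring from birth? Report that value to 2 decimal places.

breed at age 1: R₀ = 0.42 × (0.4 + 0.52 × 3.7) = 0.42 × 2.3240 = 0.9761
delay to age 2: R₀ = 0.42 × (0.79 × 3.7) = 0.42 × 2.9230 = 1.2277
Higher: delay to age 2 (1.2277).

1.23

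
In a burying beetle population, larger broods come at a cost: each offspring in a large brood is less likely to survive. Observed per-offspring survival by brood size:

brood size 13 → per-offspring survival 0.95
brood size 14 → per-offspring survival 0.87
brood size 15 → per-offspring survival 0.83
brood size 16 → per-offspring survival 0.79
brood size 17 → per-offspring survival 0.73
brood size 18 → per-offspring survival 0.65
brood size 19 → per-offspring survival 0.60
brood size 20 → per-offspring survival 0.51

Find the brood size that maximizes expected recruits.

Expected recruits = c × s(c):
  c=13: 13 × 0.95 = 12.350
  c=14: 14 × 0.87 = 12.180
  c=15: 15 × 0.83 = 12.450
  c=16: 16 × 0.79 = 12.640
  c=17: 17 × 0.73 = 12.410
  c=18: 18 × 0.65 = 11.700
  c=19: 19 × 0.60 = 11.400
  c=20: 20 × 0.51 = 10.200
Maximum at c = 16 (12.640 recruits).

16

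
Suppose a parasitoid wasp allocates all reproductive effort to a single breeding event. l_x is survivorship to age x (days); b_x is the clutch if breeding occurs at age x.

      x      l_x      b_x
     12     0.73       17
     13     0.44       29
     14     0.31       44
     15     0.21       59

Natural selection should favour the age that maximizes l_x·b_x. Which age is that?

14

Expected offspring if breeding at age x = l_x × b_x:
  age 12: 0.73 × 17 = 12.410
  age 13: 0.44 × 29 = 12.760
  age 14: 0.31 × 44 = 13.640
  age 15: 0.21 × 59 = 12.390
Maximum at age 14 (13.640).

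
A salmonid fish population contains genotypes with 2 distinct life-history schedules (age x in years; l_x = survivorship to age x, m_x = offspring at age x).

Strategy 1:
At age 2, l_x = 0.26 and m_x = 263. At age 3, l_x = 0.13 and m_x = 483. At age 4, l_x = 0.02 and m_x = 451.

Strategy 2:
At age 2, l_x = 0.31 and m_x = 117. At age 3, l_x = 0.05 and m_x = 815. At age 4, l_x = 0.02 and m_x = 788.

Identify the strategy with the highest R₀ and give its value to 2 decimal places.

140.19

Strategy 1: R₀ = 0.26×263 + 0.13×483 + 0.02×451 = 140.1900
Strategy 2: R₀ = 0.31×117 + 0.05×815 + 0.02×788 = 92.7800
Highest R₀: strategy 1 with 140.1900.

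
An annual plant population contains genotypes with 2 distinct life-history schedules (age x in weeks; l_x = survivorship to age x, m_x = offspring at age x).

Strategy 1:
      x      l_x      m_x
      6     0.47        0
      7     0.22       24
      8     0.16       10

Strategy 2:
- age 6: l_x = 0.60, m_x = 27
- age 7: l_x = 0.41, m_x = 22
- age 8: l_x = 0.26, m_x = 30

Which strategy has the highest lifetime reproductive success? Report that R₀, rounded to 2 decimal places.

33.02

Strategy 1: R₀ = 0.47×0 + 0.22×24 + 0.16×10 = 6.8800
Strategy 2: R₀ = 0.60×27 + 0.41×22 + 0.26×30 = 33.0200
Highest R₀: strategy 2 with 33.0200.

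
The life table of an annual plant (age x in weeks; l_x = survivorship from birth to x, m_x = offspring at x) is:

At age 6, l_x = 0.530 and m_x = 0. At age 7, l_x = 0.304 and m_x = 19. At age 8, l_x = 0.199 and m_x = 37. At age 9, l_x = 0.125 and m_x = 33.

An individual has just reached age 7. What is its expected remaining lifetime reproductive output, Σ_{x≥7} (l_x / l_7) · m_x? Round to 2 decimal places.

56.79

l_7 = 0.304. Conditional survival from age 7 to x is l_x / l_7.
  x=7: (0.304/0.304) × 19 = 19.0000
  x=8: (0.199/0.304) × 37 = 24.2204
  x=9: (0.125/0.304) × 33 = 13.5691
Sum = 19.0000 + 24.2204 + 13.5691 = 56.7895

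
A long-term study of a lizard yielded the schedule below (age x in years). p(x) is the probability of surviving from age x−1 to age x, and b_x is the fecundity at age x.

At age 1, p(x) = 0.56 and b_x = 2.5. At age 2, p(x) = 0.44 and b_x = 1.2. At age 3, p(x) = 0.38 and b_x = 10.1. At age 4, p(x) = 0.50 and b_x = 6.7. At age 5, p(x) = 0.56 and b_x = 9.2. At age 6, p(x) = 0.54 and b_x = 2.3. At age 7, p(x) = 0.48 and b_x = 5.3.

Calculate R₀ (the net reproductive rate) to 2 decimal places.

3.26

Survivorship from birth: l_x = p_1·p_2·…·p_x.
  l_1 = 0.56000
  l_2 = 0.24640
  l_3 = 0.09363
  l_4 = 0.04682
  l_5 = 0.02622
  l_6 = 0.01416
  l_7 = 0.00680
R₀ = Σ l_x b_x:
  age 1: 0.56000 × 2.5 = 1.4000
  age 2: 0.24640 × 1.2 = 0.2957
  age 3: 0.09363 × 10.1 = 0.9457
  age 4: 0.04682 × 6.7 = 0.3137
  age 5: 0.02622 × 9.2 = 0.2412
  age 6: 0.01416 × 2.3 = 0.0326
  age 7: 0.00680 × 5.3 = 0.0360
R₀ = 1.4000 + 0.2957 + 0.9457 + 0.3137 + 0.2412 + 0.0326 + 0.0360 = 3.2649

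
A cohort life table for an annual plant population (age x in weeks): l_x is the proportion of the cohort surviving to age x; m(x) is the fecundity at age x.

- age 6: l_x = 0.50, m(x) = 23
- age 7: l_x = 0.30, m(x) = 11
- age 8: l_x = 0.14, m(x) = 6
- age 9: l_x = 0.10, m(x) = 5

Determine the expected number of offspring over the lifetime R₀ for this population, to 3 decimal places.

R₀ = Σ l_x m(x):
  age 6: 0.50 × 23 = 11.5000
  age 7: 0.30 × 11 = 3.3000
  age 8: 0.14 × 6 = 0.8400
  age 9: 0.10 × 5 = 0.5000
R₀ = 11.5000 + 3.3000 + 0.8400 + 0.5000 = 16.1400

16.140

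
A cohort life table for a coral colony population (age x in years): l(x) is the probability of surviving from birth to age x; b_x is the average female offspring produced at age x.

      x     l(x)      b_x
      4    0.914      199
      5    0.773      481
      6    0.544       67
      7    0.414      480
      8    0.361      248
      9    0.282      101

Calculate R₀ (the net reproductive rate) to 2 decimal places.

R₀ = Σ l(x) b_x:
  age 4: 0.914 × 199 = 181.8860
  age 5: 0.773 × 481 = 371.8130
  age 6: 0.544 × 67 = 36.4480
  age 7: 0.414 × 480 = 198.7200
  age 8: 0.361 × 248 = 89.5280
  age 9: 0.282 × 101 = 28.4820
R₀ = 181.8860 + 371.8130 + 36.4480 + 198.7200 + 89.5280 + 28.4820 = 906.8770

906.88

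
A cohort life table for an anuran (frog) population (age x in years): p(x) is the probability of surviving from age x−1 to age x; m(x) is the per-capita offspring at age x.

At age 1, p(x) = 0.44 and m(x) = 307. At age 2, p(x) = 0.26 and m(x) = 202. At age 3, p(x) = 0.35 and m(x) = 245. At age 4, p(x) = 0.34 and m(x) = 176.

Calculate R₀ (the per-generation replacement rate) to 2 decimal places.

170.39

Survivorship from birth: l_x = p_1·p_2·…·p_x.
  l_1 = 0.44000
  l_2 = 0.11440
  l_3 = 0.04004
  l_4 = 0.01361
R₀ = Σ l_x m(x):
  age 1: 0.44000 × 307 = 135.0800
  age 2: 0.11440 × 202 = 23.1088
  age 3: 0.04004 × 245 = 9.8098
  age 4: 0.01361 × 176 = 2.3954
R₀ = 135.0800 + 23.1088 + 9.8098 + 2.3954 = 170.3940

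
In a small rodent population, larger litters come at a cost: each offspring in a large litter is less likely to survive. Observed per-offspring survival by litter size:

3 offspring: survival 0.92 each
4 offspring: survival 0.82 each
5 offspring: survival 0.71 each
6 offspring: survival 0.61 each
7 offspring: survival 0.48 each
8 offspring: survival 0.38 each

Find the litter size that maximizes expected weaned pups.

Expected weaned pups = c × s(c):
  c=3: 3 × 0.92 = 2.760
  c=4: 4 × 0.82 = 3.280
  c=5: 5 × 0.71 = 3.550
  c=6: 6 × 0.61 = 3.660
  c=7: 7 × 0.48 = 3.360
  c=8: 8 × 0.38 = 3.040
Maximum at c = 6 (3.660 weaned pups).

6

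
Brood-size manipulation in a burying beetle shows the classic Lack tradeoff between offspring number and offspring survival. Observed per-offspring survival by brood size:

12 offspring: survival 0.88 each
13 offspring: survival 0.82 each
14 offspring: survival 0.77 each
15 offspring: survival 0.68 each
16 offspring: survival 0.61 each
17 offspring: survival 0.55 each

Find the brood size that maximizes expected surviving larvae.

14

Expected surviving larvae = c × s(c):
  c=12: 12 × 0.88 = 10.560
  c=13: 13 × 0.82 = 10.660
  c=14: 14 × 0.77 = 10.780
  c=15: 15 × 0.68 = 10.200
  c=16: 16 × 0.61 = 9.760
  c=17: 17 × 0.55 = 9.350
Maximum at c = 14 (10.780 surviving larvae).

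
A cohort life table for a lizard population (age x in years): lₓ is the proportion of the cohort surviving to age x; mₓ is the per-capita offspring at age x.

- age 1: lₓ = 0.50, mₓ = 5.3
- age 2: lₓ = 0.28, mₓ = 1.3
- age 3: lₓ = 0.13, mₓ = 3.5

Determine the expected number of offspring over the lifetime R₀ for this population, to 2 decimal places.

3.47

R₀ = Σ lₓ mₓ:
  age 1: 0.50 × 5.3 = 2.6500
  age 2: 0.28 × 1.3 = 0.3640
  age 3: 0.13 × 3.5 = 0.4550
R₀ = 2.6500 + 0.3640 + 0.4550 = 3.4690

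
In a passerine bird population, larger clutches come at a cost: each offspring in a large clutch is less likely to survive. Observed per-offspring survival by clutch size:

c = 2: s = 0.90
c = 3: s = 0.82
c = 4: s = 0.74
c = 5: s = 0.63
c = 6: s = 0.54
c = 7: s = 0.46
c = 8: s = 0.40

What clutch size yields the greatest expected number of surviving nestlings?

Expected surviving nestlings = c × s(c):
  c=2: 2 × 0.90 = 1.800
  c=3: 3 × 0.82 = 2.460
  c=4: 4 × 0.74 = 2.960
  c=5: 5 × 0.63 = 3.150
  c=6: 6 × 0.54 = 3.240
  c=7: 7 × 0.46 = 3.220
  c=8: 8 × 0.40 = 3.200
Maximum at c = 6 (3.240 surviving nestlings).

6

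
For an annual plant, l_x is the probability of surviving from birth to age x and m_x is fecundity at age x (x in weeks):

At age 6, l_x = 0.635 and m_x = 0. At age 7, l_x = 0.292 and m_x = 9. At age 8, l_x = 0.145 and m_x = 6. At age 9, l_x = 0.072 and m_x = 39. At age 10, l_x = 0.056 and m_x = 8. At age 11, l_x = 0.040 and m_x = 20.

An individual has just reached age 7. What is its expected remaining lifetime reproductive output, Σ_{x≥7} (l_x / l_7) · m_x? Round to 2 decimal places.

l_7 = 0.292. Conditional survival from age 7 to x is l_x / l_7.
  x=7: (0.292/0.292) × 9 = 9.0000
  x=8: (0.145/0.292) × 6 = 2.9795
  x=9: (0.072/0.292) × 39 = 9.6164
  x=10: (0.056/0.292) × 8 = 1.5342
  x=11: (0.040/0.292) × 20 = 2.7397
Sum = 9.0000 + 2.9795 + 9.6164 + 1.5342 + 2.7397 = 25.8699

25.87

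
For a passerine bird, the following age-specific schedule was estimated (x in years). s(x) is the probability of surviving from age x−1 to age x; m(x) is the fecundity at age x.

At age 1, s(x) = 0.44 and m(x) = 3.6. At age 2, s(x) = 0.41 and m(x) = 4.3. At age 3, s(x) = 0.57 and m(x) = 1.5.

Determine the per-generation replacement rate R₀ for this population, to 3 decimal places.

2.514

Survivorship from birth: l_x = s_1·s_2·…·s_x.
  l_1 = 0.44000
  l_2 = 0.18040
  l_3 = 0.10283
R₀ = Σ l_x m(x):
  age 1: 0.44000 × 3.6 = 1.5840
  age 2: 0.18040 × 4.3 = 0.7757
  age 3: 0.10283 × 1.5 = 0.1542
R₀ = 1.5840 + 0.7757 + 0.1542 = 2.5140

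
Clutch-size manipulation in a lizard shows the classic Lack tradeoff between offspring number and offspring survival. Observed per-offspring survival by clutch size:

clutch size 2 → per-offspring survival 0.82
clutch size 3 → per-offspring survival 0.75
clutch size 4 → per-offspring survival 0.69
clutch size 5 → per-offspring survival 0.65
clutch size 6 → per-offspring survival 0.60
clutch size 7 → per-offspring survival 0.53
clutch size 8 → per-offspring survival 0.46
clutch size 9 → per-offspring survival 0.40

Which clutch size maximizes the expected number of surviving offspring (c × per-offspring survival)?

7

Expected surviving offspring = c × s(c):
  c=2: 2 × 0.82 = 1.640
  c=3: 3 × 0.75 = 2.250
  c=4: 4 × 0.69 = 2.760
  c=5: 5 × 0.65 = 3.250
  c=6: 6 × 0.60 = 3.600
  c=7: 7 × 0.53 = 3.710
  c=8: 8 × 0.46 = 3.680
  c=9: 9 × 0.40 = 3.600
Maximum at c = 7 (3.710 surviving offspring).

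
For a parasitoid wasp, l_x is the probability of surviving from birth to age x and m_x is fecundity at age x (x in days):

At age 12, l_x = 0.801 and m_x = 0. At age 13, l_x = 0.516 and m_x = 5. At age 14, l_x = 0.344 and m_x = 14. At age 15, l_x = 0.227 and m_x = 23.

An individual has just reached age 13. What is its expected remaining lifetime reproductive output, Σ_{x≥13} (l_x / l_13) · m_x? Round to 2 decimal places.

24.45

l_13 = 0.516. Conditional survival from age 13 to x is l_x / l_13.
  x=13: (0.516/0.516) × 5 = 5.0000
  x=14: (0.344/0.516) × 14 = 9.3333
  x=15: (0.227/0.516) × 23 = 10.1182
Sum = 5.0000 + 9.3333 + 10.1182 = 24.4516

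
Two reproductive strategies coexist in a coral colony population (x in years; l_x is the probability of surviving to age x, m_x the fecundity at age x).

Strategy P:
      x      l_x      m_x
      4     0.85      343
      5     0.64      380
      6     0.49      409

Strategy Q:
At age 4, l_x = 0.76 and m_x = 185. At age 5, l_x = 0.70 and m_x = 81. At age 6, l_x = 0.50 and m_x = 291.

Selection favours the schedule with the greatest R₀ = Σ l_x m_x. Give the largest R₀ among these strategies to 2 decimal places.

735.16

Strategy P: R₀ = 0.85×343 + 0.64×380 + 0.49×409 = 735.1600
Strategy Q: R₀ = 0.76×185 + 0.70×81 + 0.50×291 = 342.8000
Highest R₀: strategy P with 735.1600.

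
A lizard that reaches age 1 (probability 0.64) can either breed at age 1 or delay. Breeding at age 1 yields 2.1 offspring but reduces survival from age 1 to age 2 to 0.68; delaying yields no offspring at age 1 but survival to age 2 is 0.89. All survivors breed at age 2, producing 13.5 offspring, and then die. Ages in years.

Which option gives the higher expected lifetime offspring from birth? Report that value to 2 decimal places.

7.69

breed at age 1: R₀ = 0.64 × (2.1 + 0.68 × 13.5) = 0.64 × 11.2800 = 7.2192
delay to age 2: R₀ = 0.64 × (0.89 × 13.5) = 0.64 × 12.0150 = 7.6896
Higher: delay to age 2 (7.6896).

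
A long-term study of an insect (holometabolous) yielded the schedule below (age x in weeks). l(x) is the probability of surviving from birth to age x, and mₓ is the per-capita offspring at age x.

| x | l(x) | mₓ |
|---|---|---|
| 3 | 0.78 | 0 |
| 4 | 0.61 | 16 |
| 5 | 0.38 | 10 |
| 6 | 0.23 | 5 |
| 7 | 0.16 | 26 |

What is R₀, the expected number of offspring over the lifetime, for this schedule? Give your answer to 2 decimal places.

18.87

R₀ = Σ l(x) mₓ:
  age 3: 0.78 × 0 = 0.0000
  age 4: 0.61 × 16 = 9.7600
  age 5: 0.38 × 10 = 3.8000
  age 6: 0.23 × 5 = 1.1500
  age 7: 0.16 × 26 = 4.1600
R₀ = 0.0000 + 9.7600 + 3.8000 + 1.1500 + 4.1600 = 18.8700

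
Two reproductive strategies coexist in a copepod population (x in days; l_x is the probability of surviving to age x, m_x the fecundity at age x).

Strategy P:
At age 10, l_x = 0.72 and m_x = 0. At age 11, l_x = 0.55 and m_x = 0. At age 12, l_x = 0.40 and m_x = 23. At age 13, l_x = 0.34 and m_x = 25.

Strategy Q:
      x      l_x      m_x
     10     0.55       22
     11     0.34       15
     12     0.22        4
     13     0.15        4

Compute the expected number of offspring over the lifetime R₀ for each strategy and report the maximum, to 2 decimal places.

18.68

Strategy P: R₀ = 0.72×0 + 0.55×0 + 0.40×23 + 0.34×25 = 17.7000
Strategy Q: R₀ = 0.55×22 + 0.34×15 + 0.22×4 + 0.15×4 = 18.6800
Highest R₀: strategy Q with 18.6800.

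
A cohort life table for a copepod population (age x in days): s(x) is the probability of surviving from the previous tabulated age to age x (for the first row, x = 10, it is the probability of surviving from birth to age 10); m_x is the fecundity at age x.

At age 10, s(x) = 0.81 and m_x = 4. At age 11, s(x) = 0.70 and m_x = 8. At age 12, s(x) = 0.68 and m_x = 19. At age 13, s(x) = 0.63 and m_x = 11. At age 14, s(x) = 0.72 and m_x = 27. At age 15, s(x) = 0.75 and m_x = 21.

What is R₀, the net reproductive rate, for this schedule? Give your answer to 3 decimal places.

25.250

Survivorship from birth: l_x = s_10·s_11·…·s_x.
  l_10 = 0.81000
  l_11 = 0.56700
  l_12 = 0.38556
  l_13 = 0.24290
  l_14 = 0.17489
  l_15 = 0.13117
R₀ = Σ l_x m_x:
  age 10: 0.81000 × 4 = 3.2400
  age 11: 0.56700 × 8 = 4.5360
  age 12: 0.38556 × 19 = 7.3256
  age 13: 0.24290 × 11 = 2.6719
  age 14: 0.17489 × 27 = 4.7220
  age 15: 0.13117 × 21 = 2.7546
R₀ = 3.2400 + 4.5360 + 7.3256 + 2.6719 + 4.7220 + 2.7546 = 25.2501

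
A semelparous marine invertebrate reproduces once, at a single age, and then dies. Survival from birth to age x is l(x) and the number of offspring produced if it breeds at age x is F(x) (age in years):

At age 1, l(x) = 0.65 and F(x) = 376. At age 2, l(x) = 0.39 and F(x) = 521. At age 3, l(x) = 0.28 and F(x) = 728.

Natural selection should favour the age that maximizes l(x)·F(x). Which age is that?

Expected offspring if breeding at age x = l(x) × F(x):
  age 1: 0.65 × 376 = 244.400
  age 2: 0.39 × 521 = 203.190
  age 3: 0.28 × 728 = 203.840
Maximum at age 1 (244.400).

1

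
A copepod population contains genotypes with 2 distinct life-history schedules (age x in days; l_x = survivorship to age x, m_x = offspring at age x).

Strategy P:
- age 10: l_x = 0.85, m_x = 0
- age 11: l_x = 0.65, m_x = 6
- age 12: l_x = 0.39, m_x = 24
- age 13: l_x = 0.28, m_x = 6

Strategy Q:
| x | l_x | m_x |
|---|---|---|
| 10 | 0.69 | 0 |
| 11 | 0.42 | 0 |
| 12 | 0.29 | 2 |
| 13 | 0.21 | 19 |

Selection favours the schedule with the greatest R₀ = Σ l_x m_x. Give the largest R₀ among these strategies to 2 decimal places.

Strategy P: R₀ = 0.85×0 + 0.65×6 + 0.39×24 + 0.28×6 = 14.9400
Strategy Q: R₀ = 0.69×0 + 0.42×0 + 0.29×2 + 0.21×19 = 4.5700
Highest R₀: strategy P with 14.9400.

14.94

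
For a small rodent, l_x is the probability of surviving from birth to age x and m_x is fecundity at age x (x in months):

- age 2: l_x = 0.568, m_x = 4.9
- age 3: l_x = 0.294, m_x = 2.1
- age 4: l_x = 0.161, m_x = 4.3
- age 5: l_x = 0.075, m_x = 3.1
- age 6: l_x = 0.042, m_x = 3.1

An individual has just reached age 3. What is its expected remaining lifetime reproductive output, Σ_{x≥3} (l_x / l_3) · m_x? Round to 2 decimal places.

l_3 = 0.294. Conditional survival from age 3 to x is l_x / l_3.
  x=3: (0.294/0.294) × 2.1 = 2.1000
  x=4: (0.161/0.294) × 4.3 = 2.3548
  x=5: (0.075/0.294) × 3.1 = 0.7908
  x=6: (0.042/0.294) × 3.1 = 0.4429
Sum = 2.1000 + 2.3548 + 0.7908 + 0.4429 = 5.6884

5.69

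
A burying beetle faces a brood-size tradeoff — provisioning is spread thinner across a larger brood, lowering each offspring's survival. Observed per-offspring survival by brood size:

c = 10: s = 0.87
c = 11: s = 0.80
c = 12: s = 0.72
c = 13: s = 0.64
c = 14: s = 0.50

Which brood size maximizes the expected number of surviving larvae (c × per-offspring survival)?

11

Expected surviving larvae = c × s(c):
  c=10: 10 × 0.87 = 8.700
  c=11: 11 × 0.80 = 8.800
  c=12: 12 × 0.72 = 8.640
  c=13: 13 × 0.64 = 8.320
  c=14: 14 × 0.50 = 7.000
Maximum at c = 11 (8.800 surviving larvae).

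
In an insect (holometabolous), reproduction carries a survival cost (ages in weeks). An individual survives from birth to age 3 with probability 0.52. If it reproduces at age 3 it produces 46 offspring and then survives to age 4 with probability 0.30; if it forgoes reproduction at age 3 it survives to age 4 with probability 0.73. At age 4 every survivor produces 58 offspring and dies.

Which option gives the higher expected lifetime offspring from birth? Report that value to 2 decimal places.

breed at age 3: R₀ = 0.52 × (46 + 0.30 × 58) = 0.52 × 63.4000 = 32.9680
delay to age 4: R₀ = 0.52 × (0.73 × 58) = 0.52 × 42.3400 = 22.0168
Higher: breed at age 3 (32.9680).

32.97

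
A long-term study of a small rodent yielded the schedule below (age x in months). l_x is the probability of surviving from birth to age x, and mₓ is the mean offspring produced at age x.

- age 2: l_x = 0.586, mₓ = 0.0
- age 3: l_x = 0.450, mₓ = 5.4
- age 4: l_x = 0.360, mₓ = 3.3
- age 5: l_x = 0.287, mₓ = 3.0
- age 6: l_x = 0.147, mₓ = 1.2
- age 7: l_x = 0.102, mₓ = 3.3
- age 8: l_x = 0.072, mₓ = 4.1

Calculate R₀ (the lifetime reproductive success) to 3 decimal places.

5.287

R₀ = Σ l_x mₓ:
  age 2: 0.586 × 0.0 = 0.0000
  age 3: 0.450 × 5.4 = 2.4300
  age 4: 0.360 × 3.3 = 1.1880
  age 5: 0.287 × 3.0 = 0.8610
  age 6: 0.147 × 1.2 = 0.1764
  age 7: 0.102 × 3.3 = 0.3366
  age 8: 0.072 × 4.1 = 0.2952
R₀ = 0.0000 + 2.4300 + 1.1880 + 0.8610 + 0.1764 + 0.3366 + 0.2952 = 5.2872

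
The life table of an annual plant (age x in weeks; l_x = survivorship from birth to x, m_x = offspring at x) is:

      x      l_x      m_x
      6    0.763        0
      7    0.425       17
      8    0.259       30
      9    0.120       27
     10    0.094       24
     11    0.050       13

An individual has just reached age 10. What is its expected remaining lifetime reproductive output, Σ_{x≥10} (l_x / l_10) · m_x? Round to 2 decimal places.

30.91

l_10 = 0.094. Conditional survival from age 10 to x is l_x / l_10.
  x=10: (0.094/0.094) × 24 = 24.0000
  x=11: (0.050/0.094) × 13 = 6.9149
Sum = 24.0000 + 6.9149 = 30.9149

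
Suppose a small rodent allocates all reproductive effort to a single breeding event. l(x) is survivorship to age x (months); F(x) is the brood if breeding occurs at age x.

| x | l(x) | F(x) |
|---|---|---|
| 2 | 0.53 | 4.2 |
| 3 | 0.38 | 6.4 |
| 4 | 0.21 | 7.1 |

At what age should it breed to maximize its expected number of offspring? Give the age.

3

Expected offspring if breeding at age x = l(x) × F(x):
  age 2: 0.53 × 4.2 = 2.226
  age 3: 0.38 × 6.4 = 2.432
  age 4: 0.21 × 7.1 = 1.491
Maximum at age 3 (2.432).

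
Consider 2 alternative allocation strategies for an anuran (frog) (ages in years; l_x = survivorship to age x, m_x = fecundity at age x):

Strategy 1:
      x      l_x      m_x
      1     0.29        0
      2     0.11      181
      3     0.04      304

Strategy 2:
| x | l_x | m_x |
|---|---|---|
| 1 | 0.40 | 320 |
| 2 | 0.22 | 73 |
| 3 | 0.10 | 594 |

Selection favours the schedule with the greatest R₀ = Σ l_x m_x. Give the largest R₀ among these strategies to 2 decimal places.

203.46

Strategy 1: R₀ = 0.29×0 + 0.11×181 + 0.04×304 = 32.0700
Strategy 2: R₀ = 0.40×320 + 0.22×73 + 0.10×594 = 203.4600
Highest R₀: strategy 2 with 203.4600.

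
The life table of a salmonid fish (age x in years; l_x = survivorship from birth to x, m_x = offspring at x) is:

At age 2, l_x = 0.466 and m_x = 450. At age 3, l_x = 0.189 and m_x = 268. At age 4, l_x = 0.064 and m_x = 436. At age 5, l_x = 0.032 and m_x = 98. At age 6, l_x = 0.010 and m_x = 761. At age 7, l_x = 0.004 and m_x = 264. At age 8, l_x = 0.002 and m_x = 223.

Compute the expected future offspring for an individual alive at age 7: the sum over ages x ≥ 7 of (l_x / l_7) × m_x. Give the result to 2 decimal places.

375.50

l_7 = 0.004. Conditional survival from age 7 to x is l_x / l_7.
  x=7: (0.004/0.004) × 264 = 264.0000
  x=8: (0.002/0.004) × 223 = 111.5000
Sum = 264.0000 + 111.5000 = 375.5000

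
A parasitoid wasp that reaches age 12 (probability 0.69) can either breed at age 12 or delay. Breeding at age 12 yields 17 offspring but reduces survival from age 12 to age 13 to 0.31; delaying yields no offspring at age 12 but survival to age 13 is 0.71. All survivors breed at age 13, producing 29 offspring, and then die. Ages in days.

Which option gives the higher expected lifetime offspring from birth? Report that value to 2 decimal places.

17.93

breed at age 12: R₀ = 0.69 × (17 + 0.31 × 29) = 0.69 × 25.9900 = 17.9331
delay to age 13: R₀ = 0.69 × (0.71 × 29) = 0.69 × 20.5900 = 14.2071
Higher: breed at age 12 (17.9331).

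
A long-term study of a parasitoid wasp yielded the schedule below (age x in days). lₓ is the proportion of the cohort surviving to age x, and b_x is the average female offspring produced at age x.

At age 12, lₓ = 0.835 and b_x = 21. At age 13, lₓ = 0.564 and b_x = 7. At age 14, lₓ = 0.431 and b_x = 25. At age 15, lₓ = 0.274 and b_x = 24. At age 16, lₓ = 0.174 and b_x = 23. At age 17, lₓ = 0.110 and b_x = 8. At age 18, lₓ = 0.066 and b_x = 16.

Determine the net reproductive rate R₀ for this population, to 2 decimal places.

R₀ = Σ lₓ b_x:
  age 12: 0.835 × 21 = 17.5350
  age 13: 0.564 × 7 = 3.9480
  age 14: 0.431 × 25 = 10.7750
  age 15: 0.274 × 24 = 6.5760
  age 16: 0.174 × 23 = 4.0020
  age 17: 0.110 × 8 = 0.8800
  age 18: 0.066 × 16 = 1.0560
R₀ = 17.5350 + 3.9480 + 10.7750 + 6.5760 + 4.0020 + 0.8800 + 1.0560 = 44.7720

44.77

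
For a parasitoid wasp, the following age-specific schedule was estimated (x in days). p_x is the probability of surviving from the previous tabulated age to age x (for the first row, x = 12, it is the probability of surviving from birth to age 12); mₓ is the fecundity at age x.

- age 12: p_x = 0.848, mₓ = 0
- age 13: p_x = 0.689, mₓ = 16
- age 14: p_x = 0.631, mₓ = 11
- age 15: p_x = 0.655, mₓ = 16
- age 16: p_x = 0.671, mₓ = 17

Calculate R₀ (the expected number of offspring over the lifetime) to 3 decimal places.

20.022

Survivorship from birth: l_x = p_12·p_13·…·p_x.
  l_12 = 0.84800
  l_13 = 0.58427
  l_14 = 0.36868
  l_15 = 0.24148
  l_16 = 0.16203
R₀ = Σ l_x mₓ:
  age 12: 0.84800 × 0 = 0.0000
  age 13: 0.58427 × 16 = 9.3483
  age 14: 0.36868 × 11 = 4.0555
  age 15: 0.24148 × 16 = 3.8637
  age 16: 0.16203 × 17 = 2.7545
R₀ = 0.0000 + 9.3483 + 4.0555 + 3.8637 + 2.7545 = 20.0220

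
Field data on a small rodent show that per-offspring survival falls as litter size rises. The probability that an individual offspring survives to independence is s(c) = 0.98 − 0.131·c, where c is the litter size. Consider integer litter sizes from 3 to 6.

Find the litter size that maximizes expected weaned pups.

4

Expected weaned pups = c × s(c):
  c=3: 3 × 0.587 = 1.761
  c=4: 4 × 0.456 = 1.824
  c=5: 5 × 0.325 = 1.625
  c=6: 6 × 0.194 = 1.164
Maximum at c = 4 (1.824 weaned pups).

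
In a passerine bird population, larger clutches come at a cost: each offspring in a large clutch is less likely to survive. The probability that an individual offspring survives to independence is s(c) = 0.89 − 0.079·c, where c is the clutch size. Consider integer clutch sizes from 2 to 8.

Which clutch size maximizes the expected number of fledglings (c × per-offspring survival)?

6

Expected fledglings = c × s(c):
  c=2: 2 × 0.732 = 1.464
  c=3: 3 × 0.653 = 1.959
  c=4: 4 × 0.574 = 2.296
  c=5: 5 × 0.495 = 2.475
  c=6: 6 × 0.416 = 2.496
  c=7: 7 × 0.337 = 2.359
  c=8: 8 × 0.258 = 2.064
Maximum at c = 6 (2.496 fledglings).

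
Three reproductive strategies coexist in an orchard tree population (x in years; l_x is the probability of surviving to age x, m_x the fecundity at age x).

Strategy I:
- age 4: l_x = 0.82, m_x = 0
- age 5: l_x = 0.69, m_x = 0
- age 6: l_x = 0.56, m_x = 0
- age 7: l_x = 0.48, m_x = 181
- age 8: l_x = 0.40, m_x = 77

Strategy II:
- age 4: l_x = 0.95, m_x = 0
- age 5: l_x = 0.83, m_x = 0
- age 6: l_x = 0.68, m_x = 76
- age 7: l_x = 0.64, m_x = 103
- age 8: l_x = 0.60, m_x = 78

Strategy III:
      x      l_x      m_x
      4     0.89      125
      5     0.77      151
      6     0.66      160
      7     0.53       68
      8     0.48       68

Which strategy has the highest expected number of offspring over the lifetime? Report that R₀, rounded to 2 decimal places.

Strategy I: R₀ = 0.82×0 + 0.69×0 + 0.56×0 + 0.48×181 + 0.40×77 = 117.6800
Strategy II: R₀ = 0.95×0 + 0.83×0 + 0.68×76 + 0.64×103 + 0.60×78 = 164.4000
Strategy III: R₀ = 0.89×125 + 0.77×151 + 0.66×160 + 0.53×68 + 0.48×68 = 401.8000
Highest R₀: strategy III with 401.8000.

401.80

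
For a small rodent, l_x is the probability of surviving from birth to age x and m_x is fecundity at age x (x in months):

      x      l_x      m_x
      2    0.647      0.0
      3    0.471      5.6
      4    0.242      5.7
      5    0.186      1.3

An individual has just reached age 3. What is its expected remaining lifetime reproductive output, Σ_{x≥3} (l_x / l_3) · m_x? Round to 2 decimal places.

9.04

l_3 = 0.471. Conditional survival from age 3 to x is l_x / l_3.
  x=3: (0.471/0.471) × 5.6 = 5.6000
  x=4: (0.242/0.471) × 5.7 = 2.9287
  x=5: (0.186/0.471) × 1.3 = 0.5134
Sum = 5.6000 + 2.9287 + 0.5134 = 9.0420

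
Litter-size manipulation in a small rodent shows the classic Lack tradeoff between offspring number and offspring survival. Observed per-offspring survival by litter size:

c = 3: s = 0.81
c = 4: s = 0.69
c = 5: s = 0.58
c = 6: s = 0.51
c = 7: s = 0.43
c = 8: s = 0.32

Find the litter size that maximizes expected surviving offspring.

6

Expected surviving offspring = c × s(c):
  c=3: 3 × 0.81 = 2.430
  c=4: 4 × 0.69 = 2.760
  c=5: 5 × 0.58 = 2.900
  c=6: 6 × 0.51 = 3.060
  c=7: 7 × 0.43 = 3.010
  c=8: 8 × 0.32 = 2.560
Maximum at c = 6 (3.060 surviving offspring).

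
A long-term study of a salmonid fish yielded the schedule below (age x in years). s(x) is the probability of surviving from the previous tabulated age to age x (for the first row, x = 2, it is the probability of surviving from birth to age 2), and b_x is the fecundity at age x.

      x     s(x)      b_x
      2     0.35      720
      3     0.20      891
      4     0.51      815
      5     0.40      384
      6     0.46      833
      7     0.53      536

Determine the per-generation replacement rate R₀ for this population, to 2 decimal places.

Survivorship from birth: l_x = s_2·s_3·…·s_x.
  l_2 = 0.35000
  l_3 = 0.07000
  l_4 = 0.03570
  l_5 = 0.01428
  l_6 = 0.00657
  l_7 = 0.00348
R₀ = Σ l_x b_x:
  age 2: 0.35000 × 720 = 252.0000
  age 3: 0.07000 × 891 = 62.3700
  age 4: 0.03570 × 815 = 29.0955
  age 5: 0.01428 × 384 = 5.4835
  age 6: 0.00657 × 833 = 5.4728
  age 7: 0.00348 × 536 = 1.8653
R₀ = 252.0000 + 62.3700 + 29.0955 + 5.4835 + 5.4728 + 1.8653 = 356.2871

356.29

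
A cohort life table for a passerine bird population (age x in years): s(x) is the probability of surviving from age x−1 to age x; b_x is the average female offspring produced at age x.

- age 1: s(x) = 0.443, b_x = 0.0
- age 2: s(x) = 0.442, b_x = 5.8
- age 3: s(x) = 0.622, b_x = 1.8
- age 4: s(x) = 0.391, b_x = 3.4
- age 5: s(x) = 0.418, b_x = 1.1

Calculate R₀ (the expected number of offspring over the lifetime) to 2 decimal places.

Survivorship from birth: l_x = s_1·s_2·…·s_x.
  l_1 = 0.44300
  l_2 = 0.19581
  l_3 = 0.12179
  l_4 = 0.04762
  l_5 = 0.01991
R₀ = Σ l_x b_x:
  age 1: 0.44300 × 0.0 = 0.0000
  age 2: 0.19581 × 5.8 = 1.1357
  age 3: 0.12179 × 1.8 = 0.2192
  age 4: 0.04762 × 3.4 = 0.1619
  age 5: 0.01991 × 1.1 = 0.0219
R₀ = 0.0000 + 1.1357 + 0.2192 + 0.1619 + 0.0219 = 1.5387

1.54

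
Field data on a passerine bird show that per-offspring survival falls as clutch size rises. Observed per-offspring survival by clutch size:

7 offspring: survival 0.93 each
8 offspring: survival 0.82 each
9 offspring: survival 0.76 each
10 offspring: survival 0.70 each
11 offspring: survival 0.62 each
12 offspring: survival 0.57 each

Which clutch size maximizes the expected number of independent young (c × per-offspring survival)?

Expected independent young = c × s(c):
  c=7: 7 × 0.93 = 6.510
  c=8: 8 × 0.82 = 6.560
  c=9: 9 × 0.76 = 6.840
  c=10: 10 × 0.70 = 7.000
  c=11: 11 × 0.62 = 6.820
  c=12: 12 × 0.57 = 6.840
Maximum at c = 10 (7.000 independent young).

10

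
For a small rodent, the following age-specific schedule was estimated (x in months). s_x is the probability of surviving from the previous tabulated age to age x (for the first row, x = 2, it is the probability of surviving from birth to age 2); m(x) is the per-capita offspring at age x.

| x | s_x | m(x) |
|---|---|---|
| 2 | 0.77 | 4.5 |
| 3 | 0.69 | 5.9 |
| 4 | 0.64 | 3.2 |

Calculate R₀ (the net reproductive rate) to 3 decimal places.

Survivorship from birth: l_x = s_2·s_3·…·s_x.
  l_2 = 0.77000
  l_3 = 0.53130
  l_4 = 0.34003
R₀ = Σ l_x m(x):
  age 2: 0.77000 × 4.5 = 3.4650
  age 3: 0.53130 × 5.9 = 3.1347
  age 4: 0.34003 × 3.2 = 1.0881
R₀ = 3.4650 + 3.1347 + 1.0881 = 7.6878

7.688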